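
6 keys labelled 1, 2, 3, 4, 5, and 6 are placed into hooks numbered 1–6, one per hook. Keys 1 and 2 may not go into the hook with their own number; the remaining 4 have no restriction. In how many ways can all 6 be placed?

Let Aᵢ (for i ∈ {1, 2}) be the placements that put key i in its forbidden hook. Any j of these fix j positions, leaving (6−j)! ways to fill the rest, and there are C(2,j) ways to pick which j.
By inclusion–exclusion, the number of valid placements is Σ_{j=0}^{2} (−1)^j C(2,j)·(6−j)!.
Computing: 720 − 240 + 24 = 504.

504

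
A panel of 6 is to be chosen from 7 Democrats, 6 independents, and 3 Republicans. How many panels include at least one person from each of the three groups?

6006

Total 6-person selections from all 16: C(16,6) = 8008.
Subtract selections that omit an entire group: no Democrats → C(9,6) = 84; no independents → C(10,6) = 210; no Republicans → C(13,6) = 1716.
Add back selections omitting two groups (i.e. drawn from a single group): C(7,6) + C(6,6) + C(3,6) = 8.
By inclusion–exclusion: 8008 − 2010 + 8 = 6006.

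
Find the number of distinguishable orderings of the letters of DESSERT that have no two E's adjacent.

Total arrangements of DESSERT: 7!/(2!·2!) = 1260.
Arrangements with the E's together: treat EE as one letter, giving (6)!/(2!) = 360.
Hence 1260 − 360 = 900.

900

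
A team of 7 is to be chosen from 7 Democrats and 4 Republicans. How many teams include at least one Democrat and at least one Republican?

Unrestricted: C(11,7) = 330 ways to pick any 7 of the 11.
Selections missing a whole group: no Democrats → C(4,7) = 0; no Republicans → C(7,7) = 1.
Both groups omitted at once is impossible, so 330 − 1 = 329.

329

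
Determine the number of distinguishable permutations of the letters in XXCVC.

30

Letter multiplicities in XXCVC: C×2, V×1, X×2.
The number of distinct arrangements is 5!/(2!·2!) = 120/4 = 30.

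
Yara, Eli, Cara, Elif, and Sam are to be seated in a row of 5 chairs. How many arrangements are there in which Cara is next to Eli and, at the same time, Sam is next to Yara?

Treat {Cara,Eli} as one block (2 orders) and {Sam,Yara} as another (2 orders).
That leaves 3 units to arrange: 2 × 2 × 3! = 4 × 6 = 24.

24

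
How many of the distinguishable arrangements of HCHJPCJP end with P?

630

Fix P in the last position and arrange the remaining 7 letters.
Those 7 letters have C appearing twice, H appearing twice, and J appearing twice, giving (7)!/(2!·2!·2!) = 630.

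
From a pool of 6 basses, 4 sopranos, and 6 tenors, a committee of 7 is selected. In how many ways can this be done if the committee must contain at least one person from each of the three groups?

10408

Total 7-person selections from all 16: C(16,7) = 11440.
Selections missing a whole group: no basses → C(10,7) = 120; no sopranos → C(12,7) = 792; no tenors → C(10,7) = 120.
Add back selections omitting two groups (i.e. drawn from a single group): C(6,7) + C(4,7) + C(6,7) = 0.
By inclusion–exclusion: 11440 − 1032 + 0 = 10408.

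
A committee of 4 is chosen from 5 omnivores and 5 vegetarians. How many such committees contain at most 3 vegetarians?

205

Split by how many vegetarians are chosen (0 through 3).
Sum: C(5,0)·C(5,4) + C(5,1)·C(5,3) + C(5,2)·C(5,2) + C(5,3)·C(5,1) = 5 + 50 + 100 + 50 = 205.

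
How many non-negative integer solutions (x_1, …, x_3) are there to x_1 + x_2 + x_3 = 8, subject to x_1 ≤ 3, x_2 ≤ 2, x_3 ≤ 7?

Without the upper bounds there are C(10,2) = 45 ways to split 8 among 3 variables.
Subtract solutions that violate a single cap (substitute x_i' = x_i − (cap_i+1)): x_1 ≥ 4 gives C(6,2) = 15; x_2 ≥ 3 gives C(7,2) = 21; x_3 ≥ 8 gives C(2,2) = 1. Together 37.
Add back pairs where two caps are both exceeded: 3 + 0 + 0 = 3.
By inclusion–exclusion the count is 45 − 37 + 3 = 11.

11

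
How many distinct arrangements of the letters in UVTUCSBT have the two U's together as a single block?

2520

Treat the 2 copies of U as a single block. The multiset to arrange is then {UU, B, C, S, T, T, V}, 7 items in all.
That gives (7)!/(2!) = 2520 arrangements.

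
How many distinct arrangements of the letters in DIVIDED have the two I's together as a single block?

Treat the 2 copies of I as a single block. The multiset to arrange is then {II, D, D, D, E, V}, 6 items in all.
That gives (6)!/(3!) = 120 arrangements.

120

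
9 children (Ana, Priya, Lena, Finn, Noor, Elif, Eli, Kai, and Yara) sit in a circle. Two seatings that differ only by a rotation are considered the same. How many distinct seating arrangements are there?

40320

Fix one person's seat to break rotational symmetry; the remaining 8 people can be arranged in (8)! = 40320 ways.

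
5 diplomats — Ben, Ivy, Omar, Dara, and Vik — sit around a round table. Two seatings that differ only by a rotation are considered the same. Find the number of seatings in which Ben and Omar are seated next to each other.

Glue Ben and Omar into a block (2 internal orders). Seating 4 units around a circle gives (3)! arrangements.
So 2 × (3)! = 2 × 6 = 12.

12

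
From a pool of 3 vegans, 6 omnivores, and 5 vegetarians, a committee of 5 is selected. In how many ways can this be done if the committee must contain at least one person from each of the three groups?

1365

With no constraint there are C(14,5) = 2002 possible selections.
Subtract selections that omit an entire group: no vegans → C(11,5) = 462; no omnivores → C(8,5) = 56; no vegetarians → C(9,5) = 126.
Add back selections omitting two groups (i.e. drawn from a single group): C(3,5) + C(6,5) + C(5,5) = 7.
By inclusion–exclusion: 2002 − 644 + 7 = 1365.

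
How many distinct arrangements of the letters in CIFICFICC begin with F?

Fix F in the first position and arrange the remaining 8 letters.
Those 8 letters have C appearing 4 times and I appearing 3 times, giving (8)!/(4!·3!) = 280.

280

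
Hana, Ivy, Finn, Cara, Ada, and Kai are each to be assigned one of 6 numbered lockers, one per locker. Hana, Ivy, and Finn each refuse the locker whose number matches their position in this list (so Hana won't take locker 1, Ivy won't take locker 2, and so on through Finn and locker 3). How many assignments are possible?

Let Aᵢ (for i ∈ {1, 2, 3}) be the placements that put person i in their forbidden locker. Any j of these fix j positions, leaving (6−j)! ways to fill the rest, and there are C(3,j) ways to pick which j.
By inclusion–exclusion, the number of valid placements is Σ_{j=0}^{3} (−1)^j C(3,j)·(6−j)!.
Computing: 720 − 360 + 72 − 6 = 426.

426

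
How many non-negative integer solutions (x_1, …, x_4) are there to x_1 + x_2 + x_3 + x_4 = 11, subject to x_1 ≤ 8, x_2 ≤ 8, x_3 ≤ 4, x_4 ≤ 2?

115

Ignoring the caps, the number of non-negative solutions to x_1+…+x_4 = 11 is C(14,3) = 364.
Subtract solutions that violate a single cap (substitute x_i' = x_i − (cap_i+1)): x_1 ≥ 9 gives C(5,3) = 10; x_2 ≥ 9 gives C(5,3) = 10; x_3 ≥ 5 gives C(9,3) = 84; x_4 ≥ 3 gives C(11,3) = 165. Together 269.
Add back pairs where two caps are both exceeded: 0 + 0 + 0 + 0 + 0 + 20 = 20.
By inclusion–exclusion the count is 364 − 269 + 20 = 115.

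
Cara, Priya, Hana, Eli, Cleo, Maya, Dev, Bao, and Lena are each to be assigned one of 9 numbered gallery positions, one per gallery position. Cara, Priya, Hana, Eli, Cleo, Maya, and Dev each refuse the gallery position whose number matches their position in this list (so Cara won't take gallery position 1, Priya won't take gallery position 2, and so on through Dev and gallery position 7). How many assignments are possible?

165016

Let Aᵢ (for 1 ≤ i ≤ 7) be the placements that put person i in their forbidden gallery position. Any j of these fix j positions, leaving (9−j)! ways to fill the rest, and there are C(7,j) ways to pick which j.
By inclusion–exclusion, the number of valid placements is Σ_{j=0}^{7} (−1)^j C(7,j)·(9−j)!.
Computing: 362880 − 282240 + 105840 − 25200 + 4200 − 504 + 42 − 2 = 165016.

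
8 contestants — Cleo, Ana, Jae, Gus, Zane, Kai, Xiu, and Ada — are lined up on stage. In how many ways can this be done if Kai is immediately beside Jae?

Glue Kai and Jae into one block (2 internal orders), leaving 7 units to arrange in a row.
That gives 2 × 7! = 2 × 5040 = 10080.

10080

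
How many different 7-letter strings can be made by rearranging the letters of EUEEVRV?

The 7 letters of EUEEVRV have repeats: E appearing 3 times and V appearing twice.
Dividing 7! = 5040 by 3!·2! = 12 for the repeated letters gives 420.

420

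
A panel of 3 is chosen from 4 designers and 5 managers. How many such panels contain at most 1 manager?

34

Split by how many managers are chosen (0 through 1).
Sum: C(5,0)·C(4,3) + C(5,1)·C(4,2) = 4 + 30 = 34.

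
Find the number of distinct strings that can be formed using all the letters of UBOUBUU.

Letter multiplicities in UBOUBUU: B×2, O×1, U×4.
Dividing 7! = 5040 by 4!·2! = 48 for the repeated letters gives 105.

105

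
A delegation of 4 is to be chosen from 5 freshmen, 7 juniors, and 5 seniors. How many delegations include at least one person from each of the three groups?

1225

Unrestricted: C(17,4) = 2380 ways to pick any 4 of the 17.
Selections missing a whole group: no freshmen → C(12,4) = 495; no juniors → C(10,4) = 210; no seniors → C(12,4) = 495.
Add back selections omitting two groups (i.e. drawn from a single group): C(5,4) + C(7,4) + C(5,4) = 45.
By inclusion–exclusion: 2380 − 1200 + 45 = 1225.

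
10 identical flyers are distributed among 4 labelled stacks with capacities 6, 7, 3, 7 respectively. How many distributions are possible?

By stars and bars, unrestricted non-negative solutions to x_1+…+x_4 = 10 number C(10+3,3) = 286.
Subtract solutions that violate a single cap (substitute x_i' = x_i − (cap_i+1)): x_1 ≥ 7 gives C(6,3) = 20; x_2 ≥ 8 gives C(5,3) = 10; x_3 ≥ 4 gives C(9,3) = 84; x_4 ≥ 8 gives C(5,3) = 10. Together 124.
No two caps can be exceeded simultaneously, so the pair terms are all 0.
By inclusion–exclusion the count is 286 − 124 + 0 = 162.

162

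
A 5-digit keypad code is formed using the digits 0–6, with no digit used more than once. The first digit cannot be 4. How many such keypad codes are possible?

2160

The first digit has 7−1 = 6 choices (anything except 4).
The remaining 4 digits are filled from the other 6 symbols without repetition: 6 × 5 × 4 × 3 = 360.
Total: 6 × 360 = 2160.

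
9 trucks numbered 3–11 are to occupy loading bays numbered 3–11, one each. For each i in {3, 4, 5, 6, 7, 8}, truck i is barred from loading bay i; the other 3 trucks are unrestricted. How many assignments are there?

Let Aᵢ (for 3 ≤ i ≤ 8) be the placements that put truck i in its forbidden loading bay. Any j of these fix j positions, leaving (9−j)! ways to fill the rest, and there are C(6,j) ways to pick which j.
By inclusion–exclusion, the number of valid placements is Σ_{j=0}^{6} (−1)^j C(6,j)·(9−j)!.
Computing: 362880 − 241920 + 75600 − 14400 + 1800 − 144 + 6 = 183822.

183822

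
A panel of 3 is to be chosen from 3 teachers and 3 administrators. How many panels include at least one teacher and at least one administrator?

Unrestricted: C(6,3) = 20 ways to pick any 3 of the 6.
Selections missing a whole group: no teachers → C(3,3) = 1; no administrators → C(3,3) = 1.
Both groups omitted at once is impossible, so 20 − 2 = 18.

18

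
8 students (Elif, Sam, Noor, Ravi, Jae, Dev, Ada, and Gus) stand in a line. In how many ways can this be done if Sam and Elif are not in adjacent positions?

There are 8! = 40320 arrangements in all. If Sam and Elif are adjacent, merging them into one block gives 2·(7)! = 10080 arrangements.
So 40320 − 10080 = 30240 arrangements keep them apart.

30240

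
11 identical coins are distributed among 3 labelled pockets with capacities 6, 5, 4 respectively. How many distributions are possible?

15

Without the upper bounds there are C(13,2) = 78 ways to split 11 among 3 pockets.
Subtract solutions that violate a single cap (substitute x_i' = x_i − (cap_i+1)): x_1 ≥ 7 gives C(6,2) = 15; x_2 ≥ 6 gives C(7,2) = 21; x_3 ≥ 5 gives C(8,2) = 28. Together 64.
Add back pairs where two caps are both exceeded: 0 + 0 + 1 = 1.
By inclusion–exclusion the count is 78 − 64 + 1 = 15.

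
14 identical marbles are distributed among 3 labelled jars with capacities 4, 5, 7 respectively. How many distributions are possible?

Ignoring the caps, the number of non-negative solutions to x_1+…+x_3 = 14 is C(16,2) = 120.
Subtract solutions that violate a single cap (substitute x_i' = x_i − (cap_i+1)): x_1 ≥ 5 gives C(11,2) = 55; x_2 ≥ 6 gives C(10,2) = 45; x_3 ≥ 8 gives C(8,2) = 28. Together 128.
Add back pairs where two caps are both exceeded: 10 + 3 + 1 = 14.
By inclusion–exclusion the count is 120 − 128 + 14 = 6.

6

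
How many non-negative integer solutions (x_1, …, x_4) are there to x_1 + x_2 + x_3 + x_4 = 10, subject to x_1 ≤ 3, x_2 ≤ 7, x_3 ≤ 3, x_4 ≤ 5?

Ignoring the caps, the number of non-negative solutions to x_1+…+x_4 = 10 is C(13,3) = 286.
Subtract solutions that violate a single cap (substitute x_i' = x_i − (cap_i+1)): x_1 ≥ 4 gives C(9,3) = 84; x_2 ≥ 8 gives C(5,3) = 10; x_3 ≥ 4 gives C(9,3) = 84; x_4 ≥ 6 gives C(7,3) = 35. Together 213.
Add back pairs where two caps are both exceeded: 0 + 10 + 1 + 0 + 0 + 1 = 12.
By inclusion–exclusion the count is 286 − 213 + 12 = 85.

85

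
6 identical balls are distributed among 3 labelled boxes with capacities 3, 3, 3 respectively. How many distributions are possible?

10

Ignoring the caps, the number of non-negative solutions to x_1+…+x_3 = 6 is C(8,2) = 28.
Subtract solutions that violate a single cap (substitute x_i' = x_i − (cap_i+1)): x_1 ≥ 4 gives C(4,2) = 6; x_2 ≥ 4 gives C(4,2) = 6; x_3 ≥ 4 gives C(4,2) = 6. Together 18.
No two caps can be exceeded simultaneously, so the pair terms are all 0.
By inclusion–exclusion the count is 28 − 18 + 0 = 10.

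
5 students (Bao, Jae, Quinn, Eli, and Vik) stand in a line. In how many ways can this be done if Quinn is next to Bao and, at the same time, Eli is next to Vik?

24

Treat {Quinn,Bao} as one block (2 orders) and {Eli,Vik} as another (2 orders).
That leaves 3 units to arrange: 2 × 2 × 3! = 4 × 6 = 24.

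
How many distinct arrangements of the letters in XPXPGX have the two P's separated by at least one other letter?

40

There are 6!/(3!·2!) = 60 arrangements of XPXPGX in total.
Arrangements with the P's together: treat PP as one letter, giving (5)!/(3!) = 20.
Subtracting, 60 − 20 = 40 arrangements keep the P's apart.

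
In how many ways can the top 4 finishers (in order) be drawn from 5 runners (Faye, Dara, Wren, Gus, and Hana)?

120

This is an ordered selection of 4 from 5: P(5,4).
That gives 5 × 4 × 3 × 2 = 120.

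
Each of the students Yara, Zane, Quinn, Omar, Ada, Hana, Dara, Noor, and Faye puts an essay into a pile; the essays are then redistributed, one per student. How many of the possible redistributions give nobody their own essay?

133496

Count assignments avoiding every fixed point. For any j of the 9 students fixed to their own essay, the other 9−j can be arranged in (9−j)! ways.
By inclusion–exclusion this is Σ_{j=0}^{9} (−1)^j C(9,j)·(9−j)!.
Computing: 362880 − 362880 + 181440 − 60480 + 15120 − 3024 + 504 − 72 + 9 − 1 = 133496.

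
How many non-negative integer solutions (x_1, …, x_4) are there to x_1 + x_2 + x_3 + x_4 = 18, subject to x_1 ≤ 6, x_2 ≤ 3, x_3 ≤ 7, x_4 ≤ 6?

34

Ignoring the caps, the number of non-negative solutions to x_1+…+x_4 = 18 is C(21,3) = 1330.
Subtract solutions that violate a single cap (substitute x_i' = x_i − (cap_i+1)): x_1 ≥ 7 gives C(14,3) = 364; x_2 ≥ 4 gives C(17,3) = 680; x_3 ≥ 8 gives C(13,3) = 286; x_4 ≥ 7 gives C(14,3) = 364. Together 1694.
Add back pairs where two caps are both exceeded: 120 + 20 + 35 + 84 + 120 + 20 = 399.
Subtract triples: 0 + 1 + 0 + 0 = 1.
By inclusion–exclusion the count is 1330 − 1694 + 399 − 1 = 34.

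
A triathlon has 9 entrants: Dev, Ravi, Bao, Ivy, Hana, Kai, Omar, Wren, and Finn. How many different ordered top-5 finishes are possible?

15120

There are 9 choices for 1st place, 8 for 2nd, and so on down to 5 for position 5.
That gives 9 × 8 × 7 × 6 × 5 = 15120.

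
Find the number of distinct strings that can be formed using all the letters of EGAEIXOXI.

45360

Letter multiplicities in EGAEIXOXI: A×1, E×2, G×1, I×2, O×1, X×2.
Dividing 9! = 362880 by 2!·2!·2! = 8 for the repeated letters gives 45360.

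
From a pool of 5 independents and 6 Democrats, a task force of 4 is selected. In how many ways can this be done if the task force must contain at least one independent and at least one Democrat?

310

Unrestricted: C(11,4) = 330 ways to pick any 4 of the 11.
Selections missing a whole group: no independents → C(6,4) = 15; no Democrats → C(5,4) = 5.
Both groups omitted at once is impossible, so 330 − 20 = 310.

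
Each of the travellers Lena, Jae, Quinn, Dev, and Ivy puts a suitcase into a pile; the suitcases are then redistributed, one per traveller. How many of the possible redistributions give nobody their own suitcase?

This is the derangement count D_5: permutations of 5 items with no fixed point.
By inclusion–exclusion this is Σ_{j=0}^{5} (−1)^j C(5,j)·(5−j)!.
Computing: 120 − 120 + 60 − 20 + 5 − 1 = 44.

44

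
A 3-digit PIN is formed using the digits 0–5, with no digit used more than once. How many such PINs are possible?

With no repetition, fill the 3 digits in order: 6 choices, then 5, down to 4.
6 × 5 × 4 = 120.

120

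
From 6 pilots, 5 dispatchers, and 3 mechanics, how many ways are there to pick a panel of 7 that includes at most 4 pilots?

3256

Split by how many pilots are chosen (0 through 4).
Sum: C(6,0)·C(8,7) + C(6,1)·C(8,6) + C(6,2)·C(8,5) + C(6,3)·C(8,4) + C(6,4)·C(8,3) = 8 + 168 + 840 + 1400 + 840 = 3256.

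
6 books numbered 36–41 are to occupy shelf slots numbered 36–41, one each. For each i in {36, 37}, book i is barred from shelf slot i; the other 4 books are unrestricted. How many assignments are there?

Let Aᵢ (for i ∈ {36, 37}) be the placements that put book i in its forbidden shelf slot. Any j of these fix j positions, leaving (6−j)! ways to fill the rest, and there are C(2,j) ways to pick which j.
By inclusion–exclusion, the number of valid placements is Σ_{j=0}^{2} (−1)^j C(2,j)·(6−j)!.
Computing: 720 − 240 + 24 = 504.

504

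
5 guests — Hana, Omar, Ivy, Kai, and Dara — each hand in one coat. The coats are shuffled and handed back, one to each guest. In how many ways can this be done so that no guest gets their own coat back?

Let Aᵢ be the assignments in which guest i gets their own coat. We want the size of the complement of A₁∪…∪A_5.
By inclusion–exclusion this is Σ_{j=0}^{5} (−1)^j C(5,j)·(5−j)!.
Computing: 120 − 120 + 60 − 20 + 5 − 1 = 44.

44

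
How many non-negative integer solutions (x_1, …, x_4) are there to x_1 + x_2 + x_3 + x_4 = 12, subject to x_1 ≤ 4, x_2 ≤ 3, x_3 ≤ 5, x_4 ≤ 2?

10

Without the upper bounds there are C(15,3) = 455 ways to split 12 among 4 variables.
Subtract solutions that violate a single cap (substitute x_i' = x_i − (cap_i+1)): x_1 ≥ 5 gives C(10,3) = 120; x_2 ≥ 4 gives C(11,3) = 165; x_3 ≥ 6 gives C(9,3) = 84; x_4 ≥ 3 gives C(12,3) = 220. Together 589.
Add back pairs where two caps are both exceeded: 20 + 4 + 35 + 10 + 56 + 20 = 145.
Subtract triples: 0 + 1 + 0 + 0 = 1.
By inclusion–exclusion the count is 455 − 589 + 145 − 1 = 10.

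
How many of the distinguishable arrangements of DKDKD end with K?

Fix K in the last position and arrange the remaining 4 letters.
Those 4 letters have D appearing 3 times, giving (4)!/(3!) = 4.

4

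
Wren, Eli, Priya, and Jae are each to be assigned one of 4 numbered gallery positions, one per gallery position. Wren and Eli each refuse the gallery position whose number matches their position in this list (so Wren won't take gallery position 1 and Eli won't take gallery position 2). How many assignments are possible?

14

Let Aᵢ (for i ∈ {1, 2}) be the placements that put person i in their forbidden gallery position. Any j of these fix j positions, leaving (4−j)! ways to fill the rest, and there are C(2,j) ways to pick which j.
By inclusion–exclusion, the number of valid placements is Σ_{j=0}^{2} (−1)^j C(2,j)·(4−j)!.
Computing: 24 − 12 + 2 = 14.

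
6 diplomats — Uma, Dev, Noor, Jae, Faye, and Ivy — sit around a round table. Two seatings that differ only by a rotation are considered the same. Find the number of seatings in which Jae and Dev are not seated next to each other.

72

All circular seatings of 6 people number (5)! = 120.
Those with Jae next to Dev: fuse the pair into one unit and seat 5 units around a circle — 2·(4)! = 48.
Subtracting, 120 − 48 = 72.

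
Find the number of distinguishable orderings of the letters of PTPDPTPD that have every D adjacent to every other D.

Treat the 2 copies of D as a single block. The multiset to arrange is then {DD, P, P, P, P, T, T}, 7 items in all.
That gives (7)!/(4!·2!) = 105 arrangements.

105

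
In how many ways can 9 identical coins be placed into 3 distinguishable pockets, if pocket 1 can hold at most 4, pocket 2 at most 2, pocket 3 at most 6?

Without the upper bounds there are C(11,2) = 55 ways to split 9 among 3 pockets.
Subtract solutions that violate a single cap (substitute x_i' = x_i − (cap_i+1)): x_1 ≥ 5 gives C(6,2) = 15; x_2 ≥ 3 gives C(8,2) = 28; x_3 ≥ 7 gives C(4,2) = 6. Together 49.
Add back pairs where two caps are both exceeded: 3 + 0 + 0 = 3.
By inclusion–exclusion the count is 55 − 49 + 3 = 9.

9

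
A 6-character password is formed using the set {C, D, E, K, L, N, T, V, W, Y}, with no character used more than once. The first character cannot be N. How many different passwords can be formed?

136080

The first character has 10−1 = 9 choices (anything except N).
The remaining 5 characters are filled from the other 9 symbols without repetition: 9 × 8 × 7 × 6 × 5 = 15120.
Total: 9 × 15120 = 136080.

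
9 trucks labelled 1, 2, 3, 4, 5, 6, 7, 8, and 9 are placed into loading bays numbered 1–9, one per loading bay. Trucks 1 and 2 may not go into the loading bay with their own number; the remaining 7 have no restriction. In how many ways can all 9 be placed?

Let Aᵢ (for i ∈ {1, 2}) be the placements that put truck i in its forbidden loading bay. Any j of these fix j positions, leaving (9−j)! ways to fill the rest, and there are C(2,j) ways to pick which j.
By inclusion–exclusion, the number of valid placements is Σ_{j=0}^{2} (−1)^j C(2,j)·(9−j)!.
Computing: 362880 − 80640 + 5040 = 287280.

287280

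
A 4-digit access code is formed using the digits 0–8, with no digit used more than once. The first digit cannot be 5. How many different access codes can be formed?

The first digit has 9−1 = 8 choices (anything except 5).
The remaining 3 digits are filled from the other 8 symbols without repetition: 8 × 7 × 6 = 336.
Total: 8 × 336 = 2688.

2688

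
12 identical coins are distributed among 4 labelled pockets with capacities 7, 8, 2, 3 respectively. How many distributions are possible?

77

Ignoring the caps, the number of non-negative solutions to x_1+…+x_4 = 12 is C(15,3) = 455.
Subtract solutions that violate a single cap (substitute x_i' = x_i − (cap_i+1)): x_1 ≥ 8 gives C(7,3) = 35; x_2 ≥ 9 gives C(6,3) = 20; x_3 ≥ 3 gives C(12,3) = 220; x_4 ≥ 4 gives C(11,3) = 165. Together 440.
Add back pairs where two caps are both exceeded: 0 + 4 + 1 + 1 + 0 + 56 = 62.
By inclusion–exclusion the count is 455 − 440 + 62 = 77.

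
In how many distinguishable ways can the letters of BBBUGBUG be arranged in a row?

Letter multiplicities in BBBUGBUG: B×4, G×2, U×2.
The number of distinct arrangements is 8!/(4!·2!·2!) = 40320/96 = 420.

420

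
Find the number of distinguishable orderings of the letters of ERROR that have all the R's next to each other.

6

Treat the 3 copies of R as a single block. The multiset to arrange is then {RRR, E, O}, 3 items in all.
All 3 items are distinct, so there are (3)! = 6 arrangements.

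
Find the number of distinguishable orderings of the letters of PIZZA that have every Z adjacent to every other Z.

Treat the 2 copies of Z as a single block. The multiset to arrange is then {ZZ, A, I, P}, 4 items in all.
All 4 items are distinct, so there are (4)! = 24 arrangements.

24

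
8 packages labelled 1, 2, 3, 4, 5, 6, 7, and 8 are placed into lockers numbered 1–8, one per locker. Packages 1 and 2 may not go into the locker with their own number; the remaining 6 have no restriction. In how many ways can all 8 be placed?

Let Aᵢ (for i ∈ {1, 2}) be the placements that put package i in its forbidden locker. Any j of these fix j positions, leaving (8−j)! ways to fill the rest, and there are C(2,j) ways to pick which j.
By inclusion–exclusion, the number of valid placements is Σ_{j=0}^{2} (−1)^j C(2,j)·(8−j)!.
Computing: 40320 − 10080 + 720 = 30960.

30960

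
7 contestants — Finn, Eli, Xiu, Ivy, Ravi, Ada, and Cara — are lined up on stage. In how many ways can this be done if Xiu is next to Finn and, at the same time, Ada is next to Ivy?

Treat {Xiu,Finn} as one block (2 orders) and {Ada,Ivy} as another (2 orders).
That leaves 5 units to arrange: 2 × 2 × 5! = 4 × 120 = 480.

480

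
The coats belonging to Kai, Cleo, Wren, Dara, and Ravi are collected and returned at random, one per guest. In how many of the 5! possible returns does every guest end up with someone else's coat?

This is the derangement count D_5: permutations of 5 items with no fixed point.
By inclusion–exclusion this is Σ_{j=0}^{5} (−1)^j C(5,j)·(5−j)!.
Computing: 120 − 120 + 60 − 20 + 5 − 1 = 44.

44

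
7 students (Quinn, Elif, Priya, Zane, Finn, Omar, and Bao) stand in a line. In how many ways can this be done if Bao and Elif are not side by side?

Of the 7! = 5040 arrangements, those with Bao and Elif adjacent number 2 × 6! = 1440 (treat the pair as a block with 2 internal orders).
So 5040 − 1440 = 3600 arrangements keep them apart.

3600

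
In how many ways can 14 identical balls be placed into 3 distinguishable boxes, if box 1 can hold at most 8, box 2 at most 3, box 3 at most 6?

By stars and bars, unrestricted non-negative solutions to x_1+…+x_3 = 14 number C(14+2,2) = 120.
Subtract solutions that violate a single cap (substitute x_i' = x_i − (cap_i+1)): x_1 ≥ 9 gives C(7,2) = 21; x_2 ≥ 4 gives C(12,2) = 66; x_3 ≥ 7 gives C(9,2) = 36. Together 123.
Add back pairs where two caps are both exceeded: 3 + 0 + 10 = 13.
By inclusion–exclusion the count is 120 − 123 + 13 = 10.

10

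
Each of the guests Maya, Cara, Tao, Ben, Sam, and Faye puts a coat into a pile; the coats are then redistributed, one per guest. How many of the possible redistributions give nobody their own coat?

Count assignments avoiding every fixed point. For any j of the 6 guests fixed to their own coat, the other 6−j can be arranged in (6−j)! ways.
By inclusion–exclusion this is Σ_{j=0}^{6} (−1)^j C(6,j)·(6−j)!.
Computing: 720 − 720 + 360 − 120 + 30 − 6 + 1 = 265.

265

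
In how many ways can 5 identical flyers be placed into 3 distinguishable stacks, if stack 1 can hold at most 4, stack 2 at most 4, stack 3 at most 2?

Without the upper bounds there are C(7,2) = 21 ways to split 5 among 3 stacks.
Subtract solutions that violate a single cap (substitute x_i' = x_i − (cap_i+1)): x_1 ≥ 5 gives C(2,2) = 1; x_2 ≥ 5 gives C(2,2) = 1; x_3 ≥ 3 gives C(4,2) = 6. Together 8.
No two caps can be exceeded simultaneously, so the pair terms are all 0.
By inclusion–exclusion the count is 21 − 8 + 0 = 13.

13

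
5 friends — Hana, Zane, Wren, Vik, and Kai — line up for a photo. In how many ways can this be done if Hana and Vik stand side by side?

48

Place the 3 others and the Hana-Vik pair as 4 objects in a line; the pair has 2 internal arrangements.
So the count is 2·(4)! = 48.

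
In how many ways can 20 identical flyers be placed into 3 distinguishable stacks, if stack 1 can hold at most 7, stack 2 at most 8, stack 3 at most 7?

6

Ignoring the caps, the number of non-negative solutions to x_1+…+x_3 = 20 is C(22,2) = 231.
Subtract solutions that violate a single cap (substitute x_i' = x_i − (cap_i+1)): x_1 ≥ 8 gives C(14,2) = 91; x_2 ≥ 9 gives C(13,2) = 78; x_3 ≥ 8 gives C(14,2) = 91. Together 260.
Add back pairs where two caps are both exceeded: 10 + 15 + 10 = 35.
By inclusion–exclusion the count is 231 − 260 + 35 = 6.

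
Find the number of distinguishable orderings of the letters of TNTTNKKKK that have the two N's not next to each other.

980

There are 9!/(4!·3!·2!) = 1260 arrangements of TNTTNKKKK in total.
Arrangements with the N's together: treat NN as one letter, giving (8)!/(4!·3!) = 280.
Hence 1260 − 280 = 980.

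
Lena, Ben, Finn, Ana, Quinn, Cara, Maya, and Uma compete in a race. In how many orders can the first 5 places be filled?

There are 8 choices for 1st place, 7 for 2nd, and so on down to 4 for position 5.
That gives 8 × 7 × 6 × 5 × 4 = 6720.

6720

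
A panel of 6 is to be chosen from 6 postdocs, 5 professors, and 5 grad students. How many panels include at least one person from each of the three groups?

6875

Unrestricted: C(16,6) = 8008 ways to pick any 6 of the 16.
Subtract selections that omit an entire group: no postdocs → C(10,6) = 210; no professors → C(11,6) = 462; no grad students → C(11,6) = 462.
Add back selections omitting two groups (i.e. drawn from a single group): C(6,6) + C(5,6) + C(5,6) = 1.
By inclusion–exclusion: 8008 − 1134 + 1 = 6875.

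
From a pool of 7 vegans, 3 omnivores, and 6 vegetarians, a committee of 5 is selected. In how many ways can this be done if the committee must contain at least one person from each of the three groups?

Unrestricted: C(16,5) = 4368 ways to pick any 5 of the 16.
Selections missing a whole group: no vegans → C(9,5) = 126; no omnivores → C(13,5) = 1287; no vegetarians → C(10,5) = 252.
Add back selections omitting two groups (i.e. drawn from a single group): C(7,5) + C(3,5) + C(6,5) = 27.
By inclusion–exclusion: 4368 − 1665 + 27 = 2730.

2730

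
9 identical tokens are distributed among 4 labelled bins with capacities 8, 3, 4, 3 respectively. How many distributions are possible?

78

Without the upper bounds there are C(12,3) = 220 ways to split 9 among 4 bins.
Subtract solutions that violate a single cap (substitute x_i' = x_i − (cap_i+1)): x_1 ≥ 9 gives C(3,3) = 1; x_2 ≥ 4 gives C(8,3) = 56; x_3 ≥ 5 gives C(7,3) = 35; x_4 ≥ 4 gives C(8,3) = 56. Together 148.
Add back pairs where two caps are both exceeded: 0 + 0 + 0 + 1 + 4 + 1 = 6.
By inclusion–exclusion the count is 220 − 148 + 6 = 78.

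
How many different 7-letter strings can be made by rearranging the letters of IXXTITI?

The 7 letters of IXXTITI have repeats: I appearing 3 times, T appearing twice, and X appearing twice.
Dividing 7! = 5040 by 3!·2!·2! = 24 for the repeated letters gives 210.

210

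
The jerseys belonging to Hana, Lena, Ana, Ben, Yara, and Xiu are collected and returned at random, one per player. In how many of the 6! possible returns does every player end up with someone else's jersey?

Count assignments avoiding every fixed point. For any j of the 6 players fixed to their old jersey, the other 6−j can be arranged in (6−j)! ways.
By inclusion–exclusion this is Σ_{j=0}^{6} (−1)^j C(6,j)·(6−j)!.
Computing: 720 − 720 + 360 − 120 + 30 − 6 + 1 = 265.

265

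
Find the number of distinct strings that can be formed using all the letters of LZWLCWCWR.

The 9 letters of LZWLCWCWR have repeats: C appearing twice, L appearing twice, and W appearing 3 times.
Dividing 9! = 362880 by 3!·2!·2! = 24 for the repeated letters gives 15120.

15120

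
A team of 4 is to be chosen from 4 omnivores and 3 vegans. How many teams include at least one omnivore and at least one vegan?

Unrestricted: C(7,4) = 35 ways to pick any 4 of the 7.
Selections missing a whole group: no omnivores → C(3,4) = 0; no vegans → C(4,4) = 1.
Both groups omitted at once is impossible, so 35 − 1 = 34.

34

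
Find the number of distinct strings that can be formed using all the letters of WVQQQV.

60

The 6 letters of WVQQQV have repeats: Q appearing 3 times and V appearing twice.
The number of distinct arrangements is 6!/(3!·2!) = 720/12 = 60.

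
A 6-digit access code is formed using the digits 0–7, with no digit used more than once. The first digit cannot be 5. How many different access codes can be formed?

The first digit has 8−1 = 7 choices (anything except 5).
The remaining 5 digits are filled from the other 7 symbols without repetition: 7 × 6 × 5 × 4 × 3 = 2520.
Total: 7 × 2520 = 17640.

17640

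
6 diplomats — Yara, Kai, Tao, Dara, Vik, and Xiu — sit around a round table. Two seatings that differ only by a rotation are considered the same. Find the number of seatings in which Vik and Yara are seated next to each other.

48

Treat {Vik, Yara} as one unit (2 internal orders) and seat the resulting 5 units around the table: (4)! circular arrangements.
So 2 × (4)! = 2 × 24 = 48.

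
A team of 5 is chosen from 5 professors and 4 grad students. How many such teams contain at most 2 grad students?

Split by how many grad students are chosen (0 through 2).
Sum: C(4,0)·C(5,5) + C(4,1)·C(5,4) + C(4,2)·C(5,3) = 1 + 20 + 60 = 81.

81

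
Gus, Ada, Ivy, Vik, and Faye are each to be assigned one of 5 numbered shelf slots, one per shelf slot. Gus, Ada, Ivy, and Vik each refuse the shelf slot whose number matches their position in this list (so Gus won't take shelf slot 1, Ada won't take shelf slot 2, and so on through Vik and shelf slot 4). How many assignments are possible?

Let Aᵢ (for 1 ≤ i ≤ 4) be the placements that put person i in their forbidden shelf slot. Any j of these fix j positions, leaving (5−j)! ways to fill the rest, and there are C(4,j) ways to pick which j.
By inclusion–exclusion, the number of valid placements is Σ_{j=0}^{4} (−1)^j C(4,j)·(5−j)!.
Computing: 120 − 96 + 36 − 8 + 1 = 53.

53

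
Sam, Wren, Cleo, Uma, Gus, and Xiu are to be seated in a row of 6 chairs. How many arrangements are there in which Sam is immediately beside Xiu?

Treat {Sam, Xiu} as a single unit. There are 5 units to order, and the pair itself can be ordered 2 ways.
That gives 2 × 5! = 2 × 120 = 240.

240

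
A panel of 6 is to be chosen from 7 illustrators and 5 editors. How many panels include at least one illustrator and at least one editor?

917

With no constraint there are C(12,6) = 924 possible selections.
Subtract selections that omit an entire group: no illustrators → C(5,6) = 0; no editors → C(7,6) = 7.
Both groups omitted at once is impossible, so 924 − 7 = 917.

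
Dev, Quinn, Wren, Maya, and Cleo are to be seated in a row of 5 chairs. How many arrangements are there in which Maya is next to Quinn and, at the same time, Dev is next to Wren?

Treat {Maya,Quinn} as one block (2 orders) and {Dev,Wren} as another (2 orders).
That leaves 3 units to arrange: 2 × 2 × 3! = 4 × 6 = 24.

24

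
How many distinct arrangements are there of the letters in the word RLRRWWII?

The 8 letters of RLRRWWII have repeats: I appearing twice, R appearing 3 times, and W appearing twice.
So there are 8! / (3!·2!·2!) = 1680 distinguishable arrangements.

1680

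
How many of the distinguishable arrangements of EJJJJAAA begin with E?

35

With the first slot taken by E, it remains to arrange the other 7 letters (JJJJAAA).
Those 7 letters have A appearing 3 times and J appearing 4 times, giving (7)!/(4!·3!) = 35.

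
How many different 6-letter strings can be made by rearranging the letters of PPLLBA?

The 6 letters of PPLLBA have repeats: L appearing twice and P appearing twice.
So there are 6! / (2!·2!) = 180 distinguishable arrangements.

180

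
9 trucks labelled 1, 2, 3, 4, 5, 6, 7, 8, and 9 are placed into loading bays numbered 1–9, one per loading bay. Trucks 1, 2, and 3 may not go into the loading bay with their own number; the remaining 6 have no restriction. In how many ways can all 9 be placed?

256320

Let Aᵢ (for i ∈ {1, 2, 3}) be the placements that put truck i in its forbidden loading bay. Any j of these fix j positions, leaving (9−j)! ways to fill the rest, and there are C(3,j) ways to pick which j.
By inclusion–exclusion, the number of valid placements is Σ_{j=0}^{3} (−1)^j C(3,j)·(9−j)!.
Computing: 362880 − 120960 + 15120 − 720 = 256320.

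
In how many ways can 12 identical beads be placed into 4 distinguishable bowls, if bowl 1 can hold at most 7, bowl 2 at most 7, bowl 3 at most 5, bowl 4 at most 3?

148

Without the upper bounds there are C(15,3) = 455 ways to split 12 among 4 bowls.
Subtract solutions that violate a single cap (substitute x_i' = x_i − (cap_i+1)): x_1 ≥ 8 gives C(7,3) = 35; x_2 ≥ 8 gives C(7,3) = 35; x_3 ≥ 6 gives C(9,3) = 84; x_4 ≥ 4 gives C(11,3) = 165. Together 319.
Add back pairs where two caps are both exceeded: 0 + 0 + 1 + 0 + 1 + 10 = 12.
By inclusion–exclusion the count is 455 − 319 + 12 = 148.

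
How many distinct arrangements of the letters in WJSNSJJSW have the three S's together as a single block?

420

Treat the 3 copies of S as a single block. The multiset to arrange is then {SSS, J, J, J, N, W, W}, 7 items in all.
That gives (7)!/(3!·2!) = 420 arrangements.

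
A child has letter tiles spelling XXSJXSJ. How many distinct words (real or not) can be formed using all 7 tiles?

XXSJXSJ has 7 letters with J appearing twice, S appearing twice, and X appearing 3 times.
The number of distinct arrangements is 7!/(3!·2!·2!) = 5040/24 = 210.

210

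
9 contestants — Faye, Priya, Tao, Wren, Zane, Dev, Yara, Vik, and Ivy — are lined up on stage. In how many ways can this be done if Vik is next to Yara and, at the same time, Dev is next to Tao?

Treat {Vik,Yara} as one block (2 orders) and {Dev,Tao} as another (2 orders).
That leaves 7 units to arrange: 2 × 2 × 7! = 4 × 5040 = 20160.

20160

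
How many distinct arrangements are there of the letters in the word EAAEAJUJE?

5040

The 9 letters of EAAEAJUJE have repeats: A appearing 3 times, E appearing 3 times, and J appearing twice.
Dividing 9! = 362880 by 3!·3!·2! = 72 for the repeated letters gives 5040.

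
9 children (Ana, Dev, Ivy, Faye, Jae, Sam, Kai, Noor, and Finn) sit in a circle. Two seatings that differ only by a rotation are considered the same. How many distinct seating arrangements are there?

40320

Fix one person's seat to break rotational symmetry; the remaining 8 people can be arranged in (8)! = 40320 ways.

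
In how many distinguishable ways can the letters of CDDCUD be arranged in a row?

60

The 6 letters of CDDCUD have repeats: C appearing twice and D appearing 3 times.
So there are 6! / (3!·2!) = 60 distinguishable arrangements.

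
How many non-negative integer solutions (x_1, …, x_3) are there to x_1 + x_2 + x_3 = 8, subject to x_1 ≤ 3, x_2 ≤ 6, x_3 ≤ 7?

26

Ignoring the caps, the number of non-negative solutions to x_1+…+x_3 = 8 is C(10,2) = 45.
Subtract solutions that violate a single cap (substitute x_i' = x_i − (cap_i+1)): x_1 ≥ 4 gives C(6,2) = 15; x_2 ≥ 7 gives C(3,2) = 3; x_3 ≥ 8 gives C(2,2) = 1. Together 19.
No two caps can be exceeded simultaneously, so the pair terms are all 0.
By inclusion–exclusion the count is 45 − 19 + 0 = 26.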